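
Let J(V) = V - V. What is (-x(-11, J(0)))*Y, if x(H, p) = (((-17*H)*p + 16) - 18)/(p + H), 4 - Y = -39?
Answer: -86/11 ≈ -7.8182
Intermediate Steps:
J(V) = 0
Y = 43 (Y = 4 - 1*(-39) = 4 + 39 = 43)
x(H, p) = (-2 - 17*H*p)/(H + p) (x(H, p) = ((-17*H*p + 16) - 18)/(H + p) = ((16 - 17*H*p) - 18)/(H + p) = (-2 - 17*H*p)/(H + p))
(-x(-11, J(0)))*Y = -(-2 - 17*(-11)*0)/(-11 + 0)*43 = -(-2 + 0)/(-11)*43 = -(-1)*(-2)/11*43 = -1*2/11*43 = -2/11*43 = -86/11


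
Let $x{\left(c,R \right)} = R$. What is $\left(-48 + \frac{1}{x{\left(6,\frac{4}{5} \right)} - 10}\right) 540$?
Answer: $- \frac{597510}{23} \approx -25979.0$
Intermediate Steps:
$\left(-48 + \frac{1}{x{\left(6,\frac{4}{5} \right)} - 10}\right) 540 = \left(-48 + \frac{1}{\frac{4}{5} - 10}\right) 540 = \left(-48 + \frac{1}{- \frac{46}{5}}\right) 540 = \left(-48 - \frac{5}{46}\right) 540 = \left(- \frac{2213}{46}\right) 540 = - \frac{597510}{23}$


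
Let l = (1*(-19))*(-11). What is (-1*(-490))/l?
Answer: 490/209 ≈ 2.3445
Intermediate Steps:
l = 209 (l = -19*(-11) = 209)
(-1*(-490))/l = -1*(-490)/209 = 490*(1/209) = 490/209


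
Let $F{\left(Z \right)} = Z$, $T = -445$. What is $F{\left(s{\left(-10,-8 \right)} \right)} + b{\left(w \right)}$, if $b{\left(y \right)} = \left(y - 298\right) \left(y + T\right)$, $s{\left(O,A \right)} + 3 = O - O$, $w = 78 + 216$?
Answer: $601$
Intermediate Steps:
$w = 294$
$s{\left(O,A \right)} = -3$ ($s{\left(O,A \right)} = -3 + \left(O - O\right) = -3 + 0 = -3$)
$b{\left(y \right)} = \left(-445 + y\right) \left(-298 + y\right)$ ($b{\left(y \right)} = \left(y - 298\right) \left(y - 445\right) = \left(-298 + y\right) \left(-445 + y\right) = \left(-445 + y\right) \left(-298 + y\right)$)
$F{\left(s{\left(-10,-8 \right)} \right)} + b{\left(w \right)} = -3 + \left(132610 + 294^{2} - 218442\right) = -3 + \left(132610 + 86436 - 218442\right) = -3 + 604 = 601$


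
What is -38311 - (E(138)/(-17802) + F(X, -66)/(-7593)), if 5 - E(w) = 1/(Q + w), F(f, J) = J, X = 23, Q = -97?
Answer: -11795521097407/307888557 ≈ -38311.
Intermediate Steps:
E(w) = 5 - 1/(-97 + w)
-38311 - (E(138)/(-17802) + F(X, -66)/(-7593)) = -38311 - (((-486 + 5*138)/(-97 + 138))/(-17802) - 66/(-7593)) = -38311 - (((-486 + 690)/41)*(-1/17802) - 66*(-1/7593)) = -38311 - (((1/41)*204)*(-1/17802) + 22/2531) = -38311 - ((204/41)*(-1/17802) + 22/2531) = -38311 - (-34/121647 + 22/2531) = -38311 - 1*2590180/307888557 = -38311 - 2590180/307888557 = -11795521097407/307888557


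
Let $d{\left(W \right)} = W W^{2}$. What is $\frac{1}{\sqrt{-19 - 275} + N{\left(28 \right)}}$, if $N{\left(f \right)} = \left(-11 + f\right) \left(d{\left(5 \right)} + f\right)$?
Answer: $\frac{867}{2255165} - \frac{7 i \sqrt{6}}{6765495} \approx 0.00038445 - 2.5344 \cdot 10^{-6} i$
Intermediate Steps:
$d{\left(W \right)} = W^{3}$
$N{\left(f \right)} = \left(-11 + f\right) \left(125 + f\right)$ ($N{\left(f \right)} = \left(-11 + f\right) \left(5^{3} + f\right) = \left(-11 + f\right) \left(125 + f\right)$)
$\frac{1}{\sqrt{-19 - 275} + N{\left(28 \right)}} = \frac{1}{\sqrt{-19 - 275} + \left(-1375 + 28^{2} + 114 \cdot 28\right)} = \frac{1}{\sqrt{-294} + \left(-1375 + 784 + 3192\right)} = \frac{1}{7 i \sqrt{6} + 2601} = \frac{1}{2601 + 7 i \sqrt{6}}$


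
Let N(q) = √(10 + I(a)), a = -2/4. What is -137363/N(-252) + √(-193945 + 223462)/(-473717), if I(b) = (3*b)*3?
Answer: -137363*√22/11 - √29517/473717 ≈ -58572.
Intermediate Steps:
a = -½ (a = -2*¼ = -½ ≈ -0.50000)
I(b) = 9*b
N(q) = √22/2 (N(q) = √(10 + 9*(-½)) = √(10 - 9/2) = √(11/2) = √22/2)
-137363/N(-252) + √(-193945 + 223462)/(-473717) = -137363*√22/11 + √(-193945 + 223462)/(-473717) = -137363*√22/11 + √29517*(-1/473717) = -137363*√22/11 - √29517/473717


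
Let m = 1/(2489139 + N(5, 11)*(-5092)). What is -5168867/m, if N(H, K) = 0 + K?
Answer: -12576509857109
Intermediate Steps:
N(H, K) = K
m = 1/2433127 (m = 1/(2489139 + 11*(-5092)) = 1/(2489139 - 56012) = 1/2433127 ≈ 4.1099e-7)
-5168867/m = -5168867/1/2433127 = -5168867*2433127 = -12576509857109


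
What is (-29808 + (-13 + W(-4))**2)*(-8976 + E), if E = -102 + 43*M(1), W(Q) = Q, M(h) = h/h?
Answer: 266704165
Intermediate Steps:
M(h) = 1
E = -59 (E = -102 + 43*1 = -102 + 43 = -59)
(-29808 + (-13 + W(-4))**2)*(-8976 + E) = (-29808 + (-13 - 4)**2)*(-8976 - 59) = (-29808 + (-17)**2)*(-9035) = (-29808 + 289)*(-9035) = -29519*(-9035) = 266704165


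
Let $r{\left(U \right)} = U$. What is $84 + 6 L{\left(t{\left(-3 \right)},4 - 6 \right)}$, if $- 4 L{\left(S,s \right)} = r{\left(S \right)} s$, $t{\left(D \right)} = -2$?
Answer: $78$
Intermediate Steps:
$L{\left(S,s \right)} = - \frac{S s}{4}$
$84 + 6 L{\left(t{\left(-3 \right)},4 - 6 \right)} = 84 + 6 \left(\left(- \frac{1}{4}\right) \left(-2\right) \left(4 - 6\right)\right) = 84 + 6 \left(\left(- \frac{1}{4}\right) \left(-2\right) \left(-2\right)\right) = 84 + 6 \left(-1\right) = 84 - 6 = 78$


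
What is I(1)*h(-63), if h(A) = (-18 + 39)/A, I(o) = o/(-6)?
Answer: 1/18 ≈ 0.055556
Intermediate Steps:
I(o) = -o/6 (I(o) = o*(-1/6) = -o/6)
h(A) = 21/A
I(1)*h(-63) = (-1/6*1)*(21/(-63)) = -7*(-1)/(2*63) = -1/6*(-1/3) = 1/18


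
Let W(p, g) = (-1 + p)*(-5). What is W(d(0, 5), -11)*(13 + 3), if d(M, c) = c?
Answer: -320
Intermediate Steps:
W(p, g) = 5 - 5*p
W(d(0, 5), -11)*(13 + 3) = (5 - 5*5)*(13 + 3) = (5 - 25)*16 = -20*16 = -320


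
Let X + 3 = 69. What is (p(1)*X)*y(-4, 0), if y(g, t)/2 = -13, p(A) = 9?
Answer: -15444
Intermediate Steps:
y(g, t) = -26 (y(g, t) = 2*(-13) = -26)
X = 66 (X = -3 + 69 = 66)
(p(1)*X)*y(-4, 0) = (9*66)*(-26) = 594*(-26) = -15444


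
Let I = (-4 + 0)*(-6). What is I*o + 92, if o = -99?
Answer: -2284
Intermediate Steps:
I = 24 (I = -4*(-6) = 24)
I*o + 92 = 24*(-99) + 92 = -2376 + 92 = -2284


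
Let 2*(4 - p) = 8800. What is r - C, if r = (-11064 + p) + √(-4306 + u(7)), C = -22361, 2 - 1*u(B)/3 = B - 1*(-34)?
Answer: 6901 + I*√4423 ≈ 6901.0 + 66.506*I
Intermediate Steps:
p = -4396 (p = 4 - ½*8800 = 4 - 4400 = -4396)
u(B) = -96 - 3*B (u(B) = 6 - 3*(B - 1*(-34)) = 6 - 3*(B + 34) = 6 - 3*(34 + B) = 6 + (-102 - 3*B) = -96 - 3*B)
r = -15460 + I*√4423 (r = (-11064 - 4396) + √(-4306 + (-96 - 3*7)) = -15460 + √(-4306 + (-96 - 21)) = -15460 + √(-4306 - 117) = -15460 + √(-4423) = -15460 + I*√4423 ≈ -15460.0 + 66.506*I)
r - C = (-15460 + I*√4423) - 1*(-22361) = (-15460 + I*√4423) + 22361 = 6901 + I*√4423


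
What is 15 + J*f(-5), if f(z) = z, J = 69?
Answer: -330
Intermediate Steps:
15 + J*f(-5) = 15 + 69*(-5) = 15 - 345 = -330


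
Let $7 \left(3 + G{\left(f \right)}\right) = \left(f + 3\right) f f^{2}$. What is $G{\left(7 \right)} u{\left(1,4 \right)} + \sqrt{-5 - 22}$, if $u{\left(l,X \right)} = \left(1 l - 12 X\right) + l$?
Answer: $-22402 + 3 i \sqrt{3} \approx -22402.0 + 5.1962 i$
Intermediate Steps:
$u{\left(l,X \right)} = - 12 X + 2 l$ ($u{\left(l,X \right)} = \left(l - 12 X\right) + l = - 12 X + 2 l$)
$G{\left(f \right)} = -3 + \frac{f^{3} \left(3 + f\right)}{7}$ ($G{\left(f \right)} = -3 + \frac{\left(f + 3\right) f f^{2}}{7} = -3 + \frac{\left(3 + f\right) f f^{2}}{7} = -3 + \frac{f \left(3 + f\right) f^{2}}{7} = -3 + \frac{f^{3} \left(3 + f\right)}{7}$)
$G{\left(7 \right)} u{\left(1,4 \right)} + \sqrt{-5 - 22} = \left(-3 + \frac{7^{4}}{7} + \frac{3 \cdot 7^{3}}{7}\right) \left(\left(-12\right) 4 + 2 \cdot 1\right) + \sqrt{-5 - 22} = \left(-3 + \frac{1}{7} \cdot 2401 + \frac{3}{7} \cdot 343\right) \left(-48 + 2\right) + \sqrt{-27} = \left(-3 + 343 + 147\right) \left(-46\right) + 3 i \sqrt{3} = 487 \left(-46\right) + 3 i \sqrt{3} = -22402 + 3 i \sqrt{3}$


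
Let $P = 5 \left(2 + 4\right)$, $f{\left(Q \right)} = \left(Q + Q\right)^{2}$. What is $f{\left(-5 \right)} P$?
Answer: $3000$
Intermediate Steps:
$f{\left(Q \right)} = 4 Q^{2}$ ($f{\left(Q \right)} = \left(2 Q\right)^{2} = 4 Q^{2}$)
$P = 30$ ($P = 5 \cdot 6 = 30$)
$f{\left(-5 \right)} P = 4 \left(-5\right)^{2} \cdot 30 = 4 \cdot 25 \cdot 30 = 100 \cdot 30 = 3000$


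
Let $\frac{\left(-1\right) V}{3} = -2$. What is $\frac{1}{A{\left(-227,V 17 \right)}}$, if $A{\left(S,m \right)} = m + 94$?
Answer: $\frac{1}{196} \approx 0.005102$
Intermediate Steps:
$V = 6$ ($V = \left(-3\right) \left(-2\right) = 6$)
$A{\left(S,m \right)} = 94 + m$
$\frac{1}{A{\left(-227,V 17 \right)}} = \frac{1}{94 + 6 \cdot 17} = \frac{1}{94 + 102} = \frac{1}{196}$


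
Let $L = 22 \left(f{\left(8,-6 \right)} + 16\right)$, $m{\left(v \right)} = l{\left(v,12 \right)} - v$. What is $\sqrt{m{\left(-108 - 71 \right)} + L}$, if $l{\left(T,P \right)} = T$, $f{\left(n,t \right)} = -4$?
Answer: $2 \sqrt{66} \approx 16.248$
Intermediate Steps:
$m{\left(v \right)} = 0$ ($m{\left(v \right)} = v - v = 0$)
$L = 264$ ($L = 22 \left(-4 + 16\right) = 22 \cdot 12 = 264$)
$\sqrt{m{\left(-108 - 71 \right)} + L} = \sqrt{0 + 264} = \sqrt{264} = 2 \sqrt{66}$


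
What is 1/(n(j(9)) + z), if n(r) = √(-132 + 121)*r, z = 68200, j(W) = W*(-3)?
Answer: 6200/422840729 + 27*I*√11/4651248019 ≈ 1.4663e-5 + 1.9253e-8*I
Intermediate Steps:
j(W) = -3*W
n(r) = I*r*√11 (n(r) = √(-11)*r = (I*√11)*r = I*r*√11)
1/(n(j(9)) + z) = 1/(I*(-3*9)*√11 + 68200) = 1/(I*(-27)*√11 + 68200) = 1/(-27*I*√11 + 68200) = 1/(68200 - 27*I*√11)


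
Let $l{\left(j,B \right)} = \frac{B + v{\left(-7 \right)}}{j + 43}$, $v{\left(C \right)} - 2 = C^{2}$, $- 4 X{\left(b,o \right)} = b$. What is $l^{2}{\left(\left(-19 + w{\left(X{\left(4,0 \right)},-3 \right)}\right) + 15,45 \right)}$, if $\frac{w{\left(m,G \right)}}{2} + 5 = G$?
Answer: $\frac{9216}{529} \approx 17.422$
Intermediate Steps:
$X{\left(b,o \right)} = - \frac{b}{4}$
$w{\left(m,G \right)} = -10 + 2 G$
$v{\left(C \right)} = 2 + C^{2}$
$l{\left(j,B \right)} = \frac{51 + B}{43 + j}$ ($l{\left(j,B \right)} = \frac{B + \left(2 + \left(-7\right)^{2}\right)}{j + 43} = \frac{B + \left(2 + 49\right)}{43 + j} = \frac{B + 51}{43 + j} = \frac{51 + B}{43 + j}$)
$l^{2}{\left(\left(-19 + w{\left(X{\left(4,0 \right)},-3 \right)}\right) + 15,45 \right)} = \left(\frac{51 + 45}{43 + \left(\left(-19 + \left(-10 + 2 \left(-3\right)\right)\right) + 15\right)}\right)^{2} = \left(\frac{1}{43 + \left(\left(-19 - 16\right) + 15\right)} 96\right)^{2} = \left(\frac{1}{43 + \left(-35 + 15\right)} 96\right)^{2} = \left(\frac{1}{43 - 20} \cdot 96\right)^{2} = \left(\frac{1}{23} \cdot 96\right)^{2} = \left(\frac{96}{23}\right)^{2} = \frac{9216}{529}$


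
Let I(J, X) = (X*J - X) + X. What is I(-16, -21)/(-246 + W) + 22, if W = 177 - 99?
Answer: 20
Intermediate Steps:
I(J, X) = J*X (I(J, X) = (J*X - X) + X = (-X + J*X) + X = J*X)
W = 78
I(-16, -21)/(-246 + W) + 22 = (-16*(-21))/(-246 + 78) + 22 = 336/(-168) + 22 = -1/168*336 + 22 = -2 + 22 = 20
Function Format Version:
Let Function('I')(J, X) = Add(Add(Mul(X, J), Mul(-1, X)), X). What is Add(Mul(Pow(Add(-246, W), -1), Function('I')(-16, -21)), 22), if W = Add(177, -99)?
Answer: 20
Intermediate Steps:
Function('I')(J, X) = Mul(J, X) (Function('I')(J, X) = Add(Add(Mul(J, X), Mul(-1, X)), X) = Add(Add(Mul(-1, X), Mul(J, X)), X) = Mul(J, X))
W = 78
Add(Mul(Pow(Add(-246, W), -1), Function('I')(-16, -21)), 22) = Add(Mul(Pow(Add(-246, 78), -1), Mul(-16, -21)), 22) = Add(Mul(Pow(-168, -1), 336), 22) = Add(Mul(Rational(-1, 168), 336), 22) = Add(-2, 22) = 20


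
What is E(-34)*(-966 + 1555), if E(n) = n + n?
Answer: -40052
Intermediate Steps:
E(n) = 2*n
E(-34)*(-966 + 1555) = (2*(-34))*(-966 + 1555) = -68*589 = -40052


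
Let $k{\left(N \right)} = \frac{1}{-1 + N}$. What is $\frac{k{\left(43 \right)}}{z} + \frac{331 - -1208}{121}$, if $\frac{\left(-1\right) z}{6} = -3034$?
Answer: $\frac{1176670273}{92512728} \approx 12.719$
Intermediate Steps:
$z = 18204$ ($z = \left(-6\right) \left(-3034\right) = 18204$)
$\frac{k{\left(43 \right)}}{z} + \frac{331 - -1208}{121} = \frac{1}{\left(-1 + 43\right) 18204} + \frac{331 - -1208}{121} = \frac{1}{42} \cdot \frac{1}{18204} + \left(331 + 1208\right) \frac{1}{121} = \frac{1}{42} \cdot \frac{1}{18204} + 1539 \cdot \frac{1}{121} = \frac{1}{764568} + \frac{1539}{121} = \frac{1176670273}{92512728}$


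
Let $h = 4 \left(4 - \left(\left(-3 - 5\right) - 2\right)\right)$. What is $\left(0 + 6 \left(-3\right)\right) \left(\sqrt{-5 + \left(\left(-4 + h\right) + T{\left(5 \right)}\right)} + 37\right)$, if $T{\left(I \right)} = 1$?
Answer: $-666 - 72 \sqrt{3} \approx -790.71$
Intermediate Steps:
$h = 56$ ($h = 4 \left(4 - \left(-8 - 2\right)\right) = 4 \left(4 - -10\right) = 4 \left(4 + 10\right) = 4 \cdot 14 = 56$)
$\left(0 + 6 \left(-3\right)\right) \left(\sqrt{-5 + \left(\left(-4 + h\right) + T{\left(5 \right)}\right)} + 37\right) = \left(0 + 6 \left(-3\right)\right) \left(\sqrt{-5 + \left(\left(-4 + 56\right) + 1\right)} + 37\right) = \left(0 - 18\right) \left(\sqrt{-5 + \left(52 + 1\right)} + 37\right) = - 18 \left(\sqrt{-5 + 53} + 37\right) = - 18 \left(\sqrt{48} + 37\right) = - 18 \left(4 \sqrt{3} + 37\right) = - 18 \left(37 + 4 \sqrt{3}\right) = -666 - 72 \sqrt{3}$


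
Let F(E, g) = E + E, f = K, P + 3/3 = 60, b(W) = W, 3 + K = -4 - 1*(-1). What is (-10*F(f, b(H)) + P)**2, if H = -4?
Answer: 32041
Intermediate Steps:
K = -6 (K = -3 + (-4 - 1*(-1)) = -3 + (-4 + 1) = -3 - 3 = -6)
P = 59 (P = -1 + 60 = 59)
f = -6
F(E, g) = 2*E
(-10*F(f, b(H)) + P)**2 = (-20*(-6) + 59)**2 = (-10*(-12) + 59)**2 = (120 + 59)**2 = 179**2 = 32041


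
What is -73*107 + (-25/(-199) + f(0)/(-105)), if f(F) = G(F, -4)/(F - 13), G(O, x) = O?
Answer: -1554364/199 ≈ -7810.9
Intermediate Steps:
f(F) = F/(-13 + F) (f(F) = F/(F - 13) = F/(-13 + F))
-73*107 + (-25/(-199) + f(0)/(-105)) = -73*107 + (-25/(-199) + (0/(-13 + 0))/(-105)) = -7811 + (-25*(-1/199) + (0/(-13))*(-1/105)) = -7811 + (25/199 + (0*(-1/13))*(-1/105)) = -7811 + (25/199 + 0*(-1/105)) = -7811 + (25/199 + 0) = -7811 + 25/199 = -1554364/199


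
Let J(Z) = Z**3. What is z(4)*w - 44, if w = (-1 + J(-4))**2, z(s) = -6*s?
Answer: -101444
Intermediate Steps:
w = 4225 (w = (-1 + (-4)**3)**2 = (-1 - 64)**2 = (-65)**2 = 4225)
z(4)*w - 44 = -6*4*4225 - 44 = -24*4225 - 44 = -101400 - 44 = -101444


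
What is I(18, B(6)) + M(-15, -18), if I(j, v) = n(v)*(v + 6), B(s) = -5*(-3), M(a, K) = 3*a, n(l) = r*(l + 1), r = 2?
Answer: 627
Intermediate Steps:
n(l) = 2 + 2*l (n(l) = 2*(l + 1) = 2*(1 + l) = 2 + 2*l)
B(s) = 15
I(j, v) = (2 + 2*v)*(6 + v) (I(j, v) = (2 + 2*v)*(v + 6) = (2 + 2*v)*(6 + v))
I(18, B(6)) + M(-15, -18) = 2*(1 + 15)*(6 + 15) + 3*(-15) = 2*16*21 - 45 = 672 - 45 = 627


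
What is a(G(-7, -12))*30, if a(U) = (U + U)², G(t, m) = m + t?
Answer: 43320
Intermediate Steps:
a(U) = 4*U² (a(U) = (2*U)² = 4*U²)
a(G(-7, -12))*30 = (4*(-12 - 7)²)*30 = (4*(-19)²)*30 = (4*361)*30 = 1444*30 = 43320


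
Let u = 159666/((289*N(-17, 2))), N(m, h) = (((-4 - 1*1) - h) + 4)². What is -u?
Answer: -53222/867 ≈ -61.386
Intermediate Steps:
N(m, h) = (-1 - h)² (N(m, h) = (((-4 - 1) - h) + 4)² = ((-5 - h) + 4)² = (-1 - h)²)
u = 53222/867 (u = 159666/((289*(1 + 2)²)) = 159666/((289*3²)) = 159666/((289*9)) = 159666/2601 = 159666*(1/2601) = 53222/867 ≈ 61.386)
-u = -1*53222/867 = -53222/867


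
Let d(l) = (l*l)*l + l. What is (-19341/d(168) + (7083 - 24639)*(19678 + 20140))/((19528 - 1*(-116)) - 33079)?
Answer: 157844317647321/3033623000 ≈ 52032.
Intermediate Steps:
d(l) = l + l³ (d(l) = l²*l + l = l³ + l = l + l³)
(-19341/d(168) + (7083 - 24639)*(19678 + 20140))/((19528 - 1*(-116)) - 33079) = (-19341/(168 + 168³) + (7083 - 24639)*(19678 + 20140))/((19528 - 1*(-116)) - 33079) = (-19341/(168 + 4741632) - 17556*39818)/((19528 + 116) - 33079) = (-19341/4741800 - 699044808)/(19644 - 33079) = (-19341*1/4741800 - 699044808)/(-13435) = (-921/225800 - 699044808)*(-1/13435) = -157844317647321/225800*(-1/13435) = 157844317647321/3033623000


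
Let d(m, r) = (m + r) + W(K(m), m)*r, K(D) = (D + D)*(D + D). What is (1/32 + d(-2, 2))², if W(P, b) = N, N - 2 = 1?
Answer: 37249/1024 ≈ 36.376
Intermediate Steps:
K(D) = 4*D² (K(D) = (2*D)*(2*D) = 4*D²)
N = 3 (N = 2 + 1 = 3)
W(P, b) = 3
d(m, r) = m + 4*r (d(m, r) = (m + r) + 3*r = m + 4*r)
(1/32 + d(-2, 2))² = (1/32 + (-2 + 4*2))² = (1/32 + (-2 + 8))² = (1/32 + 6)² = (193/32)² = 37249/1024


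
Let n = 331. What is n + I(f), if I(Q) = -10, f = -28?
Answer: 321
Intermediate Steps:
n + I(f) = 331 - 10 = 321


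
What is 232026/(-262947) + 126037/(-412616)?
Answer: -42959563685/36165379784 ≈ -1.1879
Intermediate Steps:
232026/(-262947) + 126037/(-412616) = 232026*(-1/262947) + 126037*(-1/412616) = -77342/87649 - 126037/412616 = -42959563685/36165379784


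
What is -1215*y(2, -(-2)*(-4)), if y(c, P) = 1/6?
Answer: -405/2 ≈ -202.50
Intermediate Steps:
y(c, P) = ⅙ (y(c, P) = 1*(⅙) = ⅙)
-1215*y(2, -(-2)*(-4)) = -1215*⅙ = -405/2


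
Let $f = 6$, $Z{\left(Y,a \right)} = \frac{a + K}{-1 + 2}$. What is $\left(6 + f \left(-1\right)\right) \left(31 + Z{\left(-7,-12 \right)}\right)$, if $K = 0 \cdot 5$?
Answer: $0$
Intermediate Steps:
$K = 0$
$Z{\left(Y,a \right)} = a$ ($Z{\left(Y,a \right)} = \frac{a + 0}{-1 + 2} = \frac{a}{1} = a 1 = a$)
$\left(6 + f \left(-1\right)\right) \left(31 + Z{\left(-7,-12 \right)}\right) = \left(6 + 6 \left(-1\right)\right) \left(31 - 12\right) = \left(6 - 6\right) 19 = 0 \cdot 19 = 0$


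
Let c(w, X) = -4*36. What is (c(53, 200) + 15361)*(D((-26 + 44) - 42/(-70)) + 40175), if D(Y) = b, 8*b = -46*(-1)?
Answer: 2445721891/4 ≈ 6.1143e+8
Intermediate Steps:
b = 23/4 (b = (-46*(-1))/8 = (1/8)*46 = 23/4 ≈ 5.7500)
D(Y) = 23/4
c(w, X) = -144
(c(53, 200) + 15361)*(D((-26 + 44) - 42/(-70)) + 40175) = (-144 + 15361)*(23/4 + 40175) = 15217*(160723/4) = 2445721891/4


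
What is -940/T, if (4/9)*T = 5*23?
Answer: -752/207 ≈ -3.6329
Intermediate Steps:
T = 1035/4 (T = 9*(5*23)/4 = (9/4)*115 = 1035/4 ≈ 258.75)
-940/T = -940/1035/4 = -940*4/1035 = -752/207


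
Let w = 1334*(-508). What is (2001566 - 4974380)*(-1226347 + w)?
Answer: 5660294339466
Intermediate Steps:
w = -677672
(2001566 - 4974380)*(-1226347 + w) = (2001566 - 4974380)*(-1226347 - 677672) = -2972814*(-1904019) = 5660294339466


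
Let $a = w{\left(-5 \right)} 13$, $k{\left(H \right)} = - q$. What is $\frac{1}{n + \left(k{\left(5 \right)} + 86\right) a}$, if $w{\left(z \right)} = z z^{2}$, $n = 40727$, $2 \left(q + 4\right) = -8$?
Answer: $- \frac{1}{112023} \approx -8.9267 \cdot 10^{-6}$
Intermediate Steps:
$q = -8$ ($q = -4 + \frac{1}{2} \left(-8\right) = -4 - 4 = -8$)
$k{\left(H \right)} = 8$ ($k{\left(H \right)} = \left(-1\right) \left(-8\right) = 8$)
$w{\left(z \right)} = z^{3}$
$a = -1625$ ($a = \left(-5\right)^{3} \cdot 13 = \left(-125\right) 13 = -1625$)
$\frac{1}{n + \left(k{\left(5 \right)} + 86\right) a} = \frac{1}{40727 + \left(8 + 86\right) \left(-1625\right)} = \frac{1}{40727 + 94 \left(-1625\right)} = \frac{1}{40727 - 152750} = \frac{1}{-112023} = - \frac{1}{112023}$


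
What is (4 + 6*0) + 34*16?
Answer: 548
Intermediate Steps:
(4 + 6*0) + 34*16 = (4 + 0) + 544 = 4 + 544 = 548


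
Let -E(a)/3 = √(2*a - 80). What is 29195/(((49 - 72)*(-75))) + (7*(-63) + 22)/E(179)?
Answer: 5839/345 + 419*√278/834 ≈ 25.301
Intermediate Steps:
E(a) = -3*√(-80 + 2*a) (E(a) = -3*√(2*a - 80) = -3*√(-80 + 2*a))
29195/(((49 - 72)*(-75))) + (7*(-63) + 22)/E(179) = 29195/(((49 - 72)*(-75))) + (7*(-63) + 22)/((-3*√(-80 + 2*179))) = 29195/((-23*(-75))) + (-441 + 22)/((-3*√(-80 + 358))) = 29195/1725 - 419*(-√278/834) = 29195*(1/1725) - (-419)*√278/834 = 5839/345 + 419*√278/834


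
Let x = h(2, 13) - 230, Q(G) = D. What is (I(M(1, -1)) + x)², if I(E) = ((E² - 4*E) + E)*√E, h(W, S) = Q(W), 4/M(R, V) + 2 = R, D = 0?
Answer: 49764 - 25760*I ≈ 49764.0 - 25760.0*I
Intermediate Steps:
Q(G) = 0
M(R, V) = 4/(-2 + R)
h(W, S) = 0
I(E) = √E*(E² - 3*E) (I(E) = (E² - 3*E)*√E = √E*(E² - 3*E))
x = -230 (x = 0 - 230 = -230)
(I(M(1, -1)) + x)² = ((4/(-2 + 1))^(3/2)*(-3 + 4/(-2 + 1)) - 230)² = ((4/(-1))^(3/2)*(-3 + 4/(-1)) - 230)² = ((4*(-1))^(3/2)*(-3 + 4*(-1)) - 230)² = ((-4)^(3/2)*(-3 - 4) - 230)² = (-8*I*(-7) - 230)² = (56*I - 230)² = (-230 + 56*I)²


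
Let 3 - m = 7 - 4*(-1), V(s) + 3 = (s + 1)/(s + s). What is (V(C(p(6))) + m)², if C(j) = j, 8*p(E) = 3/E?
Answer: 25/4 ≈ 6.2500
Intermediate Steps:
p(E) = 3/(8*E) (p(E) = (3/E)/8 = 3/(8*E))
V(s) = -3 + (1 + s)/(2*s) (V(s) = -3 + (s + 1)/(s + s) = -3 + (1 + s)/((2*s)) = -3 + (1 + s)*(1/(2*s)) = -3 + (1 + s)/(2*s))
m = -8 (m = 3 - (7 - 4*(-1)) = 3 - (7 + 4) = 3 - 1*11 = 3 - 11 = -8)
(V(C(p(6))) + m)² = ((1 - 15/(8*6))/(2*(((3/8)/6))) - 8)² = ((1 - 15/(8*6))/(2*(((3/8)*(⅙)))) - 8)² = ((1 - 5*1/16)/(2*(1/16)) - 8)² = ((½)*16*(1 - 5/16) - 8)² = ((½)*16*(11/16) - 8)² = (11/2 - 8)² = (-5/2)² = 25/4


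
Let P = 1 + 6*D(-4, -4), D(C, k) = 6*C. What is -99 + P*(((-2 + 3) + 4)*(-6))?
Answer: 4191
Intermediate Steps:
P = -143 (P = 1 + 6*(6*(-4)) = 1 + 6*(-24) = 1 - 144 = -143)
-99 + P*(((-2 + 3) + 4)*(-6)) = -99 - 143*((-2 + 3) + 4)*(-6) = -99 - 143*(1 + 4)*(-6) = -99 - 715*(-6) = -99 - 143*(-30) = -99 + 4290 = 4191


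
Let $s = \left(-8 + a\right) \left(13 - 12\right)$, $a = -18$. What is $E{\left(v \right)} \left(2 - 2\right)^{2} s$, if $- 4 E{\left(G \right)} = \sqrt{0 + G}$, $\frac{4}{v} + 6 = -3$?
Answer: $0$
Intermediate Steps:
$v = - \frac{4}{9}$ ($v = \frac{4}{-6 - 3} = \frac{4}{-9} = 4 \left(- \frac{1}{9}\right) = - \frac{4}{9} \approx -0.44444$)
$s = -26$ ($s = \left(-8 - 18\right) \left(13 - 12\right) = \left(-26\right) 1 = -26$)
$E{\left(G \right)} = - \frac{\sqrt{G}}{4}$ ($E{\left(G \right)} = - \frac{\sqrt{0 + G}}{4} = - \frac{\sqrt{G}}{4}$)
$E{\left(v \right)} \left(2 - 2\right)^{2} s = - \frac{\sqrt{- \frac{4}{9}}}{4} \left(2 - 2\right)^{2} \left(-26\right) = - \frac{\frac{2}{3} i}{4} \cdot 0^{2} \left(-26\right) = - \frac{i}{6} \cdot 0 \left(-26\right) = 0 \left(-26\right) = 0$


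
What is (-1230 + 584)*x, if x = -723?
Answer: 467058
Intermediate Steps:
(-1230 + 584)*x = (-1230 + 584)*(-723) = -646*(-723) = 467058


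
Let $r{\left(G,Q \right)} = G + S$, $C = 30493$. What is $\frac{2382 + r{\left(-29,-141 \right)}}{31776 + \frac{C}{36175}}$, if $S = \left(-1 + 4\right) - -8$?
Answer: $\frac{85517700}{1149527293} \approx 0.074394$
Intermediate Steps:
$S = 11$ ($S = 3 + 8 = 11$)
$r{\left(G,Q \right)} = 11 + G$ ($r{\left(G,Q \right)} = G + 11 = 11 + G$)
$\frac{2382 + r{\left(-29,-141 \right)}}{31776 + \frac{C}{36175}} = \frac{2382 + \left(11 - 29\right)}{31776 + \frac{30493}{36175}} = \frac{2382 - 18}{31776 + 30493 \cdot \frac{1}{36175}} = \frac{2364}{31776 + \frac{30493}{36175}} = \frac{2364}{\frac{1149527293}{36175}} = 2364 \cdot \frac{36175}{1149527293} = \frac{85517700}{1149527293}$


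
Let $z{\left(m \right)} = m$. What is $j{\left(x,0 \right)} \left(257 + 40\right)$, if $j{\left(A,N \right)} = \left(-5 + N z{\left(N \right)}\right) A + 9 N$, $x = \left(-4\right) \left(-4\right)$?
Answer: $-23760$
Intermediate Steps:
$x = 16$
$j{\left(A,N \right)} = 9 N + A \left(-5 + N^{2}\right)$ ($j{\left(A,N \right)} = \left(-5 + N N\right) A + 9 N = \left(-5 + N^{2}\right) A + 9 N = A \left(-5 + N^{2}\right) + 9 N = 9 N + A \left(-5 + N^{2}\right)$)
$j{\left(x,0 \right)} \left(257 + 40\right) = \left(\left(-5\right) 16 + 9 \cdot 0 + 16 \cdot 0^{2}\right) \left(257 + 40\right) = \left(-80 + 0 + 16 \cdot 0\right) 297 = \left(-80 + 0 + 0\right) 297 = \left(-80\right) 297 = -23760$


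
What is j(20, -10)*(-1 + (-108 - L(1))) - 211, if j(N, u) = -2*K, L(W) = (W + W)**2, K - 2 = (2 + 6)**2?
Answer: 14705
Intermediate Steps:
K = 66 (K = 2 + (2 + 6)**2 = 2 + 8**2 = 2 + 64 = 66)
L(W) = 4*W**2 (L(W) = (2*W)**2 = 4*W**2)
j(N, u) = -132 (j(N, u) = -2*66 = -132)
j(20, -10)*(-1 + (-108 - L(1))) - 211 = -132*(-1 + (-108 - 4*1**2)) - 211 = -132*(-1 + (-108 - 4)) - 211 = -132*(-1 - 112) - 211 = -132*(-113) - 211 = 14916 - 211 = 14705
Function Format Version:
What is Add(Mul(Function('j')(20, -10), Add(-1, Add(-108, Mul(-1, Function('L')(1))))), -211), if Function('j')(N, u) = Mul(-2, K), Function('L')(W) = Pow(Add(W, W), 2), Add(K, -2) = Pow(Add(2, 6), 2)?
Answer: 14705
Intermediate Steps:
K = 66 (K = Add(2, Pow(Add(2, 6), 2)) = Add(2, Pow(8, 2)) = Add(2, 64) = 66)
Function('L')(W) = Mul(4, Pow(W, 2)) (Function('L')(W) = Pow(Mul(2, W), 2) = Mul(4, Pow(W, 2)))
Function('j')(N, u) = -132 (Function('j')(N, u) = Mul(-2, 66) = -132)
Add(Mul(Function('j')(20, -10), Add(-1, Add(-108, Mul(-1, Function('L')(1))))), -211) = Add(Mul(-132, Add(-1, Add(-108, Mul(-1, Mul(4, Pow(1, 2)))))), -211) = Add(Mul(-132, Add(-1, Add(-108, Mul(-1, Mul(4, 1))))), -211) = Add(Mul(-132, Add(-1, Add(-108, Mul(-1, 4)))), -211) = Add(Mul(-132, Add(-1, Add(-108, -4))), -211) = Add(Mul(-132, Add(-1, -112)), -211) = Add(Mul(-132, -113), -211) = Add(14916, -211) = 14705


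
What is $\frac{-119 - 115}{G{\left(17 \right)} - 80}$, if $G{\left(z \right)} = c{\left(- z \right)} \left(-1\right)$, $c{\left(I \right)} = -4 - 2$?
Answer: $\frac{117}{37} \approx 3.1622$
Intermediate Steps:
$c{\left(I \right)} = -6$
$G{\left(z \right)} = 6$ ($G{\left(z \right)} = \left(-6\right) \left(-1\right) = 6$)
$\frac{-119 - 115}{G{\left(17 \right)} - 80} = \frac{-119 - 115}{6 - 80} = - \frac{234}{-74} = \left(-234\right) \left(- \frac{1}{74}\right) = \frac{117}{37}$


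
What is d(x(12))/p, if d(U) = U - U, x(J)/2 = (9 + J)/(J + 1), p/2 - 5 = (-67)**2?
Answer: 0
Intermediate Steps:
p = 8988 (p = 10 + 2*(-67)**2 = 10 + 2*4489 = 10 + 8978 = 8988)
x(J) = 2*(9 + J)/(1 + J) (x(J) = 2*((9 + J)/(J + 1)) = 2*((9 + J)/(1 + J)) = 2*(9 + J)/(1 + J))
d(U) = 0
d(x(12))/p = 0/8988 = 0*(1/8988) = 0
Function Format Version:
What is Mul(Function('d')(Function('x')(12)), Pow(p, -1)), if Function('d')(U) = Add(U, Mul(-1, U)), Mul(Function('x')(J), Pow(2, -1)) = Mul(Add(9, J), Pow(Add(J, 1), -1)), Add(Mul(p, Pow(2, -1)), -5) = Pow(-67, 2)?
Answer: 0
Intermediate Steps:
p = 8988 (p = Add(10, Mul(2, Pow(-67, 2))) = Add(10, Mul(2, 4489)) = Add(10, 8978) = 8988)
Function('x')(J) = Mul(2, Pow(Add(1, J), -1), Add(9, J)) (Function('x')(J) = Mul(2, Mul(Add(9, J), Pow(Add(J, 1), -1))) = Mul(2, Mul(Add(9, J), Pow(Add(1, J), -1))) = Mul(2, Mul(Pow(Add(1, J), -1), Add(9, J))) = Mul(2, Pow(Add(1, J), -1), Add(9, J)))
Function('d')(U) = 0
Mul(Function('d')(Function('x')(12)), Pow(p, -1)) = Mul(0, Pow(8988, -1)) = Mul(0, Rational(1, 8988)) = 0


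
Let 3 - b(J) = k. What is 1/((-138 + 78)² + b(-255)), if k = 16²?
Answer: 1/3347 ≈ 0.00029877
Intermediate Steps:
k = 256
b(J) = -253 (b(J) = 3 - 1*256 = 3 - 256 = -253)
1/((-138 + 78)² + b(-255)) = 1/((-138 + 78)² - 253) = 1/((-60)² - 253) = 1/(3600 - 253) = 1/3347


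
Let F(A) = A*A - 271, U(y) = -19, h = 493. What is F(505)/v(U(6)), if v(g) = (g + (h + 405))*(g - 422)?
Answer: -28306/43071 ≈ -0.65719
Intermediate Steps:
F(A) = -271 + A² (F(A) = A² - 271 = -271 + A²)
v(g) = (-422 + g)*(898 + g) (v(g) = (g + (493 + 405))*(g - 422) = (g + 898)*(-422 + g) = (898 + g)*(-422 + g) = (-422 + g)*(898 + g))
F(505)/v(U(6)) = (-271 + 505²)/(-378956 + (-19)² + 476*(-19)) = (-271 + 255025)/(-378956 + 361 - 9044) = 254754/(-387639) = 254754*(-1/387639) = -28306/43071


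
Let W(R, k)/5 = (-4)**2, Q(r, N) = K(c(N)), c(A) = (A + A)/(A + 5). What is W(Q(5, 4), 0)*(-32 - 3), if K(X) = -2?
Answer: -2800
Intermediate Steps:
c(A) = 2*A/(5 + A) (c(A) = (2*A)/(5 + A) = 2*A/(5 + A))
Q(r, N) = -2
W(R, k) = 80 (W(R, k) = 5*(-4)**2 = 5*16 = 80)
W(Q(5, 4), 0)*(-32 - 3) = 80*(-32 - 3) = 80*(-35) = -2800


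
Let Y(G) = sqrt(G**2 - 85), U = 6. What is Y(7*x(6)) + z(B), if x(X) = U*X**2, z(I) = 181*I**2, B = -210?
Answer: 7982100 + sqrt(2286059) ≈ 7.9836e+6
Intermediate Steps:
x(X) = 6*X**2
Y(G) = sqrt(-85 + G**2)
Y(7*x(6)) + z(B) = sqrt(-85 + (7*(6*6**2))**2) + 181*(-210)**2 = sqrt(-85 + (7*(6*36))**2) + 181*44100 = sqrt(-85 + (7*216)**2) + 7982100 = sqrt(-85 + 1512**2) + 7982100 = sqrt(-85 + 2286144) + 7982100 = sqrt(2286059) + 7982100 = 7982100 + sqrt(2286059)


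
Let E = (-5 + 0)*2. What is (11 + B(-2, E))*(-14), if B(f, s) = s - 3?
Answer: 28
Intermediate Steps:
E = -10 (E = -5*2 = -10)
B(f, s) = -3 + s
(11 + B(-2, E))*(-14) = (11 + (-3 - 10))*(-14) = (11 - 13)*(-14) = -2*(-14) = 28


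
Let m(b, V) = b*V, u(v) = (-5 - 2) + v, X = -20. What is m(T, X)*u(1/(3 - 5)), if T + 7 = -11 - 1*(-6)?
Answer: -1800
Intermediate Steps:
T = -12 (T = -7 + (-11 - 1*(-6)) = -7 + (-11 + 6) = -7 - 5 = -12)
u(v) = -7 + v
m(b, V) = V*b
m(T, X)*u(1/(3 - 5)) = (-20*(-12))*(-7 + 1/(3 - 5)) = 240*(-7 + 1/(-2)) = 240*(-7 - 1/2) = 240*(-15/2) = -1800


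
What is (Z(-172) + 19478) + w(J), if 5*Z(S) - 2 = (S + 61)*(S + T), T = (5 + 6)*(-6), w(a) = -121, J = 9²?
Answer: 24641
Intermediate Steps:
J = 81
T = -66 (T = 11*(-6) = -66)
Z(S) = ⅖ + (-66 + S)*(61 + S)/5 (Z(S) = ⅖ + ((S + 61)*(S - 66))/5 = ⅖ + ((61 + S)*(-66 + S))/5 = ⅖ + ((-66 + S)*(61 + S))/5 = ⅖ + (-66 + S)*(61 + S)/5)
(Z(-172) + 19478) + w(J) = ((-4024/5 - 1*(-172) + (⅕)*(-172)²) + 19478) - 121 = ((-4024/5 + 172 + (⅕)*29584) + 19478) - 121 = ((-4024/5 + 172 + 29584/5) + 19478) - 121 = (5284 + 19478) - 121 = 24762 - 121 = 24641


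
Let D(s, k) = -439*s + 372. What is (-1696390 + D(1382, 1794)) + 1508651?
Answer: -794065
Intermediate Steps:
D(s, k) = 372 - 439*s
(-1696390 + D(1382, 1794)) + 1508651 = (-1696390 + (372 - 439*1382)) + 1508651 = (-1696390 + (372 - 606698)) + 1508651 = (-1696390 - 606326) + 1508651 = -2302716 + 1508651 = -794065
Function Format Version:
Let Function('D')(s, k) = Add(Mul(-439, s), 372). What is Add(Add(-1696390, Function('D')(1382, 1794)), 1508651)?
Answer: -794065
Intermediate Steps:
Function('D')(s, k) = Add(372, Mul(-439, s))
Add(Add(-1696390, Function('D')(1382, 1794)), 1508651) = Add(Add(-1696390, Add(372, Mul(-439, 1382))), 1508651) = Add(Add(-1696390, Add(372, -606698)), 1508651) = Add(Add(-1696390, -606326), 1508651) = Add(-2302716, 1508651) = -794065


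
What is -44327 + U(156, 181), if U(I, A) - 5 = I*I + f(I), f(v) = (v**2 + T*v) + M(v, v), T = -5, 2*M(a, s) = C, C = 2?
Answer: 3571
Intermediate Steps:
M(a, s) = 1 (M(a, s) = (1/2)*2 = 1)
f(v) = 1 + v**2 - 5*v (f(v) = (v**2 - 5*v) + 1 = 1 + v**2 - 5*v)
U(I, A) = 6 - 5*I + 2*I**2 (U(I, A) = 5 + (I*I + (1 + I**2 - 5*I)) = 5 + (I**2 + (1 + I**2 - 5*I)) = 5 + (1 - 5*I + 2*I**2) = 6 - 5*I + 2*I**2)
-44327 + U(156, 181) = -44327 + (6 - 5*156 + 2*156**2) = -44327 + (6 - 780 + 2*24336) = -44327 + (6 - 780 + 48672) = -44327 + 47898 = 3571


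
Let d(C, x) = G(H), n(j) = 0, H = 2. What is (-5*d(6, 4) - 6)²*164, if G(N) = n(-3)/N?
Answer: 5904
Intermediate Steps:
G(N) = 0 (G(N) = 0/N = 0)
d(C, x) = 0
(-5*d(6, 4) - 6)²*164 = (-5*0 - 6)²*164 = (0 - 6)²*164 = (-6)²*164 = 36*164 = 5904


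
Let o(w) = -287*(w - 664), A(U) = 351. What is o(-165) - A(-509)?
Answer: 237572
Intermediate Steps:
o(w) = 190568 - 287*w (o(w) = -287*(-664 + w) = 190568 - 287*w)
o(-165) - A(-509) = (190568 - 287*(-165)) - 1*351 = (190568 + 47355) - 351 = 237923 - 351 = 237572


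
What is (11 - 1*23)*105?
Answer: -1260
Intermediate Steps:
(11 - 1*23)*105 = (11 - 23)*105 = -12*105 = -1260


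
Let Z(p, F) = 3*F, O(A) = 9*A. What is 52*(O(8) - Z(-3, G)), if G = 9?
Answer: 2340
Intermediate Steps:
52*(O(8) - Z(-3, G)) = 52*(9*8 - 3*9) = 52*(72 - 1*27) = 52*(72 - 27) = 52*45 = 2340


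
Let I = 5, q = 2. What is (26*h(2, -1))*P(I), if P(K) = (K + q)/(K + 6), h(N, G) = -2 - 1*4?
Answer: -1092/11 ≈ -99.273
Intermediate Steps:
h(N, G) = -6 (h(N, G) = -2 - 4 = -6)
P(K) = (2 + K)/(6 + K) (P(K) = (K + 2)/(K + 6) = (2 + K)/(6 + K))
(26*h(2, -1))*P(I) = (26*(-6))*((2 + 5)/(6 + 5)) = -156*7/11 = -1092/11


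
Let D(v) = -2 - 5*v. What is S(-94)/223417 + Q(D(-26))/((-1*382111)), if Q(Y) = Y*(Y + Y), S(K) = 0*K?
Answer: -32768/382111 ≈ -0.085755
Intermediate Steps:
S(K) = 0
Q(Y) = 2*Y**2 (Q(Y) = Y*(2*Y) = 2*Y**2)
S(-94)/223417 + Q(D(-26))/((-1*382111)) = 0/223417 + (2*(-2 - 5*(-26))**2)/((-1*382111)) = 0*(1/223417) + (2*(-2 + 130)**2)/(-382111) = 0 + (2*128**2)*(-1/382111) = 0 + (2*16384)*(-1/382111) = 0 + 32768*(-1/382111) = 0 - 32768/382111 = -32768/382111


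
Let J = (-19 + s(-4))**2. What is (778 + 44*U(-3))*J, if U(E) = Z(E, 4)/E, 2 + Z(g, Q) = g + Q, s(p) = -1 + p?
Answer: 456576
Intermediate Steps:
Z(g, Q) = -2 + Q + g (Z(g, Q) = -2 + (g + Q) = -2 + (Q + g) = -2 + Q + g)
J = 576 (J = (-19 + (-1 - 4))**2 = (-19 - 5)**2 = (-24)**2 = 576)
U(E) = (2 + E)/E (U(E) = (-2 + 4 + E)/E = (2 + E)/E)
(778 + 44*U(-3))*J = (778 + 44*((2 - 3)/(-3)))*576 = (778 + 44*(-1/3*(-1)))*576 = (778 + 44*(1/3))*576 = (778 + 44/3)*576 = (2378/3)*576 = 456576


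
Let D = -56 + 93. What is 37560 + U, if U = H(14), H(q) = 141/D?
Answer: 1389861/37 ≈ 37564.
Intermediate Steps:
D = 37
H(q) = 141/37
U = 141/37 ≈ 3.8108
37560 + U = 37560 + 141/37 = 1389861/37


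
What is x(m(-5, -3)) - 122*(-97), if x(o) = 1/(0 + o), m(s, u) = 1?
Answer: 11835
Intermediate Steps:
x(o) = 1/o
x(m(-5, -3)) - 122*(-97) = 1/1 - 122*(-97) = 1 + 11834 = 11835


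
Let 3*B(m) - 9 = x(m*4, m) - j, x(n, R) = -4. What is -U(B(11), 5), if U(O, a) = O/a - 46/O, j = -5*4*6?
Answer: -2711/375 ≈ -7.2293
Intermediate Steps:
j = -120 (j = -20*6 = -120)
B(m) = 125/3 (B(m) = 3 + (-4 - 1*(-120))/3 = 3 + (-4 + 120)/3 = 3 + (⅓)*116 = 3 + 116/3 = 125/3)
U(O, a) = -46/O + O/a
-U(B(11), 5) = -(-46/125/3 + (125/3)/5) = -(-46*3/125 + (125/3)*(⅕)) = -(-138/125 + 25/3) = -1*2711/375 = -2711/375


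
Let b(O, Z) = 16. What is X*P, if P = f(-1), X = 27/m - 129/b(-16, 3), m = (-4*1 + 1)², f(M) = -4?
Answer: 81/4 ≈ 20.250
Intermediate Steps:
m = 9 (m = (-4 + 1)² = (-3)² = 9)
X = -81/16 (X = 27/9 - 129/16 = 27*(⅑) - 129*1/16 = 3 - 129/16 = -81/16 ≈ -5.0625)
P = -4
X*P = -81/16*(-4) = 81/4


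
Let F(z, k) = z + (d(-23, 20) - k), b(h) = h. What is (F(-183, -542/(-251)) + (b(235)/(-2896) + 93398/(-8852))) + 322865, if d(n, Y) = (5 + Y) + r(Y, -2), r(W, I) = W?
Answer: 519124803624923/1608620848 ≈ 3.2271e+5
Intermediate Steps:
d(n, Y) = 5 + 2*Y (d(n, Y) = (5 + Y) + Y = 5 + 2*Y)
F(z, k) = 45 + z - k (F(z, k) = z + ((5 + 2*20) - k) = z + ((5 + 40) - k) = z + (45 - k) = 45 + z - k)
(F(-183, -542/(-251)) + (b(235)/(-2896) + 93398/(-8852))) + 322865 = ((45 - 183 - (-542)/(-251)) + (235/(-2896) + 93398/(-8852))) + 322865 = ((45 - 183 - (-542)*(-1)/251) + (235*(-1/2896) + 93398*(-1/8852))) + 322865 = ((45 - 183 - 1*542/251) + (-235/2896 - 46699/4426)) + 322865 = ((45 - 183 - 542/251) - 68140207/6408848) + 322865 = (-35180/251 - 68140207/6408848) + 322865 = -242566464597/1608620848 + 322865 = 519124803624923/1608620848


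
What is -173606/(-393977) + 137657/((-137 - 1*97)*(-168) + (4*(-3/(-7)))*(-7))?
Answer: 61056407689/15483296100 ≈ 3.9434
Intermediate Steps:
-173606/(-393977) + 137657/((-137 - 1*97)*(-168) + (4*(-3/(-7)))*(-7)) = -173606*(-1/393977) + 137657/((-137 - 97)*(-168) + (4*(-3*(-⅐)))*(-7)) = 173606/393977 + 137657/(-234*(-168) + (4*(3/7))*(-7)) = 173606/393977 + 137657/(39312 + (12/7)*(-7)) = 173606/393977 + 137657/(39312 - 12) = 173606/393977 + 137657/39300 = 61056407689/15483296100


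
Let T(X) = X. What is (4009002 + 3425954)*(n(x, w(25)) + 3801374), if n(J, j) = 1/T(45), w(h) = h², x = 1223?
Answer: 1271837186764436/45 ≈ 2.8263e+13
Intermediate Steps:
n(J, j) = 1/45
(4009002 + 3425954)*(n(x, w(25)) + 3801374) = (4009002 + 3425954)*(1/45 + 3801374) = 7434956*(171061831/45) = 1271837186764436/45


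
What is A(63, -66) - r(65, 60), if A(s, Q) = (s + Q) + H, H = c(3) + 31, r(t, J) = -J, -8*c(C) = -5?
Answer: 709/8 ≈ 88.625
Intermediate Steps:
c(C) = 5/8 (c(C) = -⅛*(-5) = 5/8)
H = 253/8 (H = 5/8 + 31 = 253/8 ≈ 31.625)
A(s, Q) = 253/8 + Q + s (A(s, Q) = (s + Q) + 253/8 = (Q + s) + 253/8 = 253/8 + Q + s)
A(63, -66) - r(65, 60) = (253/8 - 66 + 63) - (-1)*60 = 229/8 - 1*(-60) = 229/8 + 60 = 709/8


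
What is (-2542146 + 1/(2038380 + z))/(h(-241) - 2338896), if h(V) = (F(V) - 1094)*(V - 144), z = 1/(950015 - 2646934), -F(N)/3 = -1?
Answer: 8793195948596679055/6637274480349841559 ≈ 1.3248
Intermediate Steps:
F(N) = 3 (F(N) = -3*(-1) = 3)
z = -1/1696919 (z = 1/(-1696919) = -1/1696919 ≈ -5.8930e-7)
h(V) = 157104 - 1091*V (h(V) = (3 - 1094)*(V - 144) = -1091*(-144 + V) = 157104 - 1091*V)
(-2542146 + 1/(2038380 + z))/(h(-241) - 2338896) = (-2542146 + 1/(2038380 - 1/1696919))/((157104 - 1091*(-241)) - 2338896) = (-2542146 + 1/(3458965751219/1696919))/((157104 + 262931) - 2338896) = (-2542146 + 1696919/3458965751219)/(420035 - 2338896) = -8793195948596679055/3458965751219/(-1918861) = -8793195948596679055/3458965751219*(-1/1918861) = 8793195948596679055/6637274480349841559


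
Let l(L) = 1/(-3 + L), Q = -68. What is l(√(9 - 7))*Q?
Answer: 204/7 + 68*√2/7 ≈ 42.881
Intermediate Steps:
l(√(9 - 7))*Q = -68/(-3 + √(9 - 7)) = -68/(-3 + √2)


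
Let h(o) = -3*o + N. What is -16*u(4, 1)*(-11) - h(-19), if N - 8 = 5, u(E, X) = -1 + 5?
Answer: 634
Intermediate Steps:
u(E, X) = 4
N = 13 (N = 8 + 5 = 13)
h(o) = 13 - 3*o (h(o) = -3*o + 13 = 13 - 3*o)
-16*u(4, 1)*(-11) - h(-19) = -16*4*(-11) - (13 - 3*(-19)) = -64*(-11) - (13 + 57) = 704 - 1*70 = 704 - 70 = 634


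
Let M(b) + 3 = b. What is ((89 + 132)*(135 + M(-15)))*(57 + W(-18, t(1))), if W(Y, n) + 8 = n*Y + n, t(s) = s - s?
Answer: 1266993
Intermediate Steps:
t(s) = 0
W(Y, n) = -8 + n + Y*n (W(Y, n) = -8 + (n*Y + n) = -8 + (Y*n + n) = -8 + (n + Y*n) = -8 + n + Y*n)
M(b) = -3 + b
((89 + 132)*(135 + M(-15)))*(57 + W(-18, t(1))) = ((89 + 132)*(135 + (-3 - 15)))*(57 + (-8 + 0 - 18*0)) = (221*(135 - 18))*(57 + (-8 + 0 + 0)) = (221*117)*(57 - 8) = 25857*49 = 1266993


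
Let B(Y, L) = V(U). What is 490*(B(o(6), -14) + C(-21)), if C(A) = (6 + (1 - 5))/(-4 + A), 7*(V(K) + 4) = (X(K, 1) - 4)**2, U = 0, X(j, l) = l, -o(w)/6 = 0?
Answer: -6846/5 ≈ -1369.2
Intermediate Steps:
o(w) = 0 (o(w) = -6*0 = 0)
V(K) = -19/7 (V(K) = -4 + (1 - 4)**2/7 = -4 + (1/7)*(-3)**2 = -4 + (1/7)*9 = -4 + 9/7 = -19/7)
B(Y, L) = -19/7
C(A) = 2/(-4 + A) (C(A) = (6 - 4)/(-4 + A) = 2/(-4 + A))
490*(B(o(6), -14) + C(-21)) = 490*(-19/7 + 2/(-4 - 21)) = 490*(-19/7 + 2/(-25)) = 490*(-19/7 + 2*(-1/25)) = 490*(-19/7 - 2/25) = 490*(-489/175) = -6846/5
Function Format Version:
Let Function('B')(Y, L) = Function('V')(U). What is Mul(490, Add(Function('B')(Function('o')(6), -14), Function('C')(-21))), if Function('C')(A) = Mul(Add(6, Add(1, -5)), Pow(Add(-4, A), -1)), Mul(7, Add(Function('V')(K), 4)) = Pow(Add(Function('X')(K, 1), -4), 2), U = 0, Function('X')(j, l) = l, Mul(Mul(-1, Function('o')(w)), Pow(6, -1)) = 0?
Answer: Rational(-6846, 5) ≈ -1369.2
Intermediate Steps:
Function('o')(w) = 0 (Function('o')(w) = Mul(-6, 0) = 0)
Function('V')(K) = Rational(-19, 7) (Function('V')(K) = Add(-4, Mul(Rational(1, 7), Pow(Add(1, -4), 2))) = Add(-4, Mul(Rational(1, 7), Pow(-3, 2))) = Add(-4, Mul(Rational(1, 7), 9)) = Add(-4, Rational(9, 7)) = Rational(-19, 7))
Function('B')(Y, L) = Rational(-19, 7)
Function('C')(A) = Mul(2, Pow(Add(-4, A), -1)) (Function('C')(A) = Mul(Add(6, -4), Pow(Add(-4, A), -1)) = Mul(2, Pow(Add(-4, A), -1)))
Mul(490, Add(Function('B')(Function('o')(6), -14), Function('C')(-21))) = Mul(490, Add(Rational(-19, 7), Mul(2, Pow(Add(-4, -21), -1)))) = Mul(490, Add(Rational(-19, 7), Mul(2, Pow(-25, -1)))) = Mul(490, Add(Rational(-19, 7), Mul(2, Rational(-1, 25)))) = Mul(490, Add(Rational(-19, 7), Rational(-2, 25))) = Mul(490, Rational(-489, 175)) = Rational(-6846, 5)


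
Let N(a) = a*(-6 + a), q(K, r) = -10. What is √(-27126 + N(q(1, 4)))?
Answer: I*√26966 ≈ 164.21*I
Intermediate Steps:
√(-27126 + N(q(1, 4))) = √(-27126 - 10*(-6 - 10)) = √(-27126 - 10*(-16)) = √(-27126 + 160) = √(-26966) = I*√26966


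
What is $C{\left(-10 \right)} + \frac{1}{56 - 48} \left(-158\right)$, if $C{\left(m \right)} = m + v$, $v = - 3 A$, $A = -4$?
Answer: $- \frac{71}{4} \approx -17.75$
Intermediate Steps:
$v = 12$ ($v = \left(-3\right) \left(-4\right) = 12$)
$C{\left(m \right)} = 12 + m$ ($C{\left(m \right)} = m + 12 = 12 + m$)
$C{\left(-10 \right)} + \frac{1}{56 - 48} \left(-158\right) = \left(12 - 10\right) + \frac{1}{56 - 48} \left(-158\right) = 2 + \frac{1}{8} \left(-158\right) = 2 - \frac{79}{4} = - \frac{71}{4}$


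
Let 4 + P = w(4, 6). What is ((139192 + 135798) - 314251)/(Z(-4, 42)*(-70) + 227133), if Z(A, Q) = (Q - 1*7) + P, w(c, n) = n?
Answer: -39261/224543 ≈ -0.17485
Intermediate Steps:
P = 2 (P = -4 + 6 = 2)
Z(A, Q) = -5 + Q (Z(A, Q) = (Q - 1*7) + 2 = (Q - 7) + 2 = (-7 + Q) + 2 = -5 + Q)
((139192 + 135798) - 314251)/(Z(-4, 42)*(-70) + 227133) = ((139192 + 135798) - 314251)/((-5 + 42)*(-70) + 227133) = (274990 - 314251)/(37*(-70) + 227133) = -39261/(-2590 + 227133) = -39261/224543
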